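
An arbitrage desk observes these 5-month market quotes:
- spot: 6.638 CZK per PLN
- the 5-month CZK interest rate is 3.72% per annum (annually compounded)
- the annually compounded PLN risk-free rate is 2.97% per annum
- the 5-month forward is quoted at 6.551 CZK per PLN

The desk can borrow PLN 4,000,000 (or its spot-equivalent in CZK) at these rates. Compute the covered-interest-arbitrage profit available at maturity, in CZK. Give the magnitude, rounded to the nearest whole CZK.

T = 5/12 years.
Keep in PLN, deliver into the forward: 4,000,000·1.0122694503·6.551 = CZK 26,525,508.68.
Swap to CZK now, deposit: 4,000,000·6.638·1.0153350496 = CZK 26,959,176.24.
The quoted forward undervalues PLN, so borrow PLN, convert to CZK at spot, deposit the CZK at 3.72%, and buy PLN forward at 6.551 to cover the loan.
Arbitrage profit = |26,525,508.68 − 26,959,176.24| = CZK 433,668.

CZK 433,668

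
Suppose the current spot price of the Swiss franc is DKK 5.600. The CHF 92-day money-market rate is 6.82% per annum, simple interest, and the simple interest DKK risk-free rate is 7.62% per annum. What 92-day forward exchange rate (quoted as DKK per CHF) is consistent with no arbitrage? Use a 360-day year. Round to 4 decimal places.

T = 92/360 years.
DKK growth factor: 1 + 0.0762×92/360 = 1.0194733.
CHF accumulates by 1 + 0.0682×92/360 = 1.0174289.
So F = 5.6 × 1.0194733 / 1.0174289 = 5.611253 (DKK/CHF).

5.6113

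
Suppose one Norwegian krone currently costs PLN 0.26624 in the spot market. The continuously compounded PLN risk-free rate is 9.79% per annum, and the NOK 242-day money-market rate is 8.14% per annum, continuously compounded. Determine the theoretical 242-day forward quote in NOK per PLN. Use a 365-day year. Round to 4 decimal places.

3.7151

T = 242/365 years.
Growth of 1 PLN over T: e^(0.0979×242/365) = 1.067062.
NOK accumulates by e^(0.0814×242/365) = 1.0554522.
So F = 0.26624 × 1.067062 / 1.0554522 = 0.2691686 (PLN/NOK).
Quoted the other way: 1/0.2691686 = 3.7151 NOK per PLN.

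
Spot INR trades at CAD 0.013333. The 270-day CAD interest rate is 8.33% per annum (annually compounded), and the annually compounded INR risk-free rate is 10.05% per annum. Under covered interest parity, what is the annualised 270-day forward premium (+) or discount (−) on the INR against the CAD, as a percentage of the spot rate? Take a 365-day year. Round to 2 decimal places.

-1.57%

T = 270/365 years.
No-arbitrage forward: 0.013333 × 1.0609735 / 1.073409 = 0.013178536 CAD/INR.
Annualised premium = (F − S)/S × (1/T) = (0.013178536 − 0.013333)/0.013333 ÷ (270/365) = -1.57%.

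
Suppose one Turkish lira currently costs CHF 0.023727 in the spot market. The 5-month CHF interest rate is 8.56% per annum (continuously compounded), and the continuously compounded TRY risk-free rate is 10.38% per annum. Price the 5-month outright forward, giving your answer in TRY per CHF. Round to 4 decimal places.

42.4669

T = 5/12 years.
CHF accumulates by e^(0.0856×5/12) = 1.03631035.
TRY growth factor: e^(0.1038×5/12) = 1.04419891.
CIP: F = S · (grow CHF)/(grow TRY) = 0.023727 × 1.03631035/1.04419891 = 0.023547751 CHF per TRY.
Quoted the other way: 1/0.023547751 = 42.4669 TRY per CHF.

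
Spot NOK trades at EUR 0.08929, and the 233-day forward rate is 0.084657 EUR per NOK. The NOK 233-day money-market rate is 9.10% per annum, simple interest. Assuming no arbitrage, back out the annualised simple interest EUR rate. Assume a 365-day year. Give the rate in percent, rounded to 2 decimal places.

T = 233/365 years.
F/S = 0.084657/0.08929 = 0.9481129 = (growth of EUR) / (growth of NOK).
The NOK side grows by 1 + 0.0910×233/365 = 1.0580904.
Hence g_EUR = 1.0031892.
r = (1.0031892 − 1)/(233/365) = 0.004996 → 0.50%.

0.50%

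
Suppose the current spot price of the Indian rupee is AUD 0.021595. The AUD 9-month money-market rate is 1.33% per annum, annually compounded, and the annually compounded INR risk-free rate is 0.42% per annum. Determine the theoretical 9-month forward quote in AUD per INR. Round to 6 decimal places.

T = 9/12 years.
Growth of 1 AUD over T: (1 + 0.0133)^(9/12) = 1.0099585.
Growth of 1 INR over T: (1 + 0.0042)^(9/12) = 1.0031483.
Forward (AUD per INR) = 0.021595 × 1.0099585 / 1.0031483 = 0.02174160.

0.021742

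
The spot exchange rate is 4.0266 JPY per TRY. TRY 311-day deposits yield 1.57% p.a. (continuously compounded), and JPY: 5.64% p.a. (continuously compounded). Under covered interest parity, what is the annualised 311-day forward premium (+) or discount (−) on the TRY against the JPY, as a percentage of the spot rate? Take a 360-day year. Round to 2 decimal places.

T = 311/360 years.
No-arbitrage forward: 4.0266 × 1.0499298 / 1.0136555 = 4.1706944 JPY/TRY.
(F − S)/S ÷ T = (4.1706944 − 4.0266)/4.0266/(311/360) = 0.041424 → 4.14%.

+4.14%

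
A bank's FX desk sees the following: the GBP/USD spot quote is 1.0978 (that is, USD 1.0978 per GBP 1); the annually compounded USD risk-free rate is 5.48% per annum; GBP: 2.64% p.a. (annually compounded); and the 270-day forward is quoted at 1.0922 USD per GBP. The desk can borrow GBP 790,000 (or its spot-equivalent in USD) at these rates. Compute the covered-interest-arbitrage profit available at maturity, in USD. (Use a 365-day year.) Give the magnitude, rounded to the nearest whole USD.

T = 270/365 years.
Invest the GBP and cover forward: 790,000 × 1.01946241 × 1.0922 = USD 879,630.91.
Convert at spot and invest in USD: 790,000 × 1.0978 × 1.04025435 = USD 902,173.07.
The quoted forward undervalues GBP, so borrow GBP, convert to USD at spot, deposit the USD at 5.48%, and buy GBP forward at 1.0922 to cover the loan.
The gap between the two covered legs is USD 22,542.

USD 22,542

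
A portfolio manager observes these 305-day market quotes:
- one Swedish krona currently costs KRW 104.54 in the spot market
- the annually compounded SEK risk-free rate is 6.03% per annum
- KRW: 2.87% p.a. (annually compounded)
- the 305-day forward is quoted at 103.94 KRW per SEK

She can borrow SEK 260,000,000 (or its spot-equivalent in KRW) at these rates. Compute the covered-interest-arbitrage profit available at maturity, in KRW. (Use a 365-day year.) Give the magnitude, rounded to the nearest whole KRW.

T = 305/365 years.
Invest the SEK and cover forward: 260,000,000 × 1.050143602635 × 103.94 = KRW 28,379,500,775.05.
Convert at spot and invest in KRW: 260,000,000 × 104.54 × 1.023926240646 = KRW 27,830,724,791.25.
The quoted forward overvalues SEK, so borrow KRW, buy SEK at spot, deposit the SEK at 6.03%, and sell the proceeds forward at 103.94.
Profit = 28,379,500,775.05 − 27,830,724,791.25 = KRW 548,775,984.

KRW 548,775,984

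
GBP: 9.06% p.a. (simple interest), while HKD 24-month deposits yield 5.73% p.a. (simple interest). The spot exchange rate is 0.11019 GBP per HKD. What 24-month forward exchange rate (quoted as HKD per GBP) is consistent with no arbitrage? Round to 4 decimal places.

8.5635

T = 2 years.
GBP accumulates by 1 + 0.0906×2 = 1.181200.
HKD accumulates by 1 + 0.0573×2 = 1.114600.
So F = 0.11019 × 1.181200 / 1.114600 = 0.1167741 (GBP/HKD).
Quoted the other way: 1/0.1167741 = 8.5635 HKD per GBP.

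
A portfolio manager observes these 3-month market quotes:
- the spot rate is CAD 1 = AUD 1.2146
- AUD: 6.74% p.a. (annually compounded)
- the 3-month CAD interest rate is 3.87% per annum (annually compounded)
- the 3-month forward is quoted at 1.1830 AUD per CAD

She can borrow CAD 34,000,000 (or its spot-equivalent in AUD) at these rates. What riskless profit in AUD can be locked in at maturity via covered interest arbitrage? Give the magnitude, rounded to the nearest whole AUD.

T = 3/12 years.
Invest the CAD and cover forward: 34,000,000 × 1.0095376793 × 1.1830 = AUD 40,605,624.54.
Convert at spot and invest in AUD: 34,000,000 × 1.2146 × 1.0164401219 = AUD 41,975,317.85.
The quoted forward undervalues CAD, so borrow CAD, convert to AUD at spot, deposit the AUD at 6.74%, and buy CAD forward at 1.1830 to cover the loan.
The gap between the two covered legs is AUD 1,369,693.

AUD 1,369,693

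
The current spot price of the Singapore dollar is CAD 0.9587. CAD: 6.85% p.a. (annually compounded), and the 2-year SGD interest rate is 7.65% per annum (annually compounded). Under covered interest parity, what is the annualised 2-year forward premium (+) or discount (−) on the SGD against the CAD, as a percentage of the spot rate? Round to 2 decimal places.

-0.74%

T = 2 years.
No-arbitrage forward: 0.9587 × 1.1416922 / 1.1588523 = 0.9445037 CAD/SGD.
(F − S)/S ÷ T = (0.9445037 − 0.9587)/0.9587/2 = -0.007404 → -0.74%.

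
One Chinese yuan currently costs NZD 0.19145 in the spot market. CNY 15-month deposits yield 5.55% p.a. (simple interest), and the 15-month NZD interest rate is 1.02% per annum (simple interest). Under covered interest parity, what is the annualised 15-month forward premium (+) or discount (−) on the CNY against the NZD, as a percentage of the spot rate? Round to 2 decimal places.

-4.24%

T = 15/12 years.
F = S · g_NZD/g_CNY = 0.19145 × 1.012750/1.069375 = 0.18131244.
(F − S)/S ÷ T = (0.18131244 − 0.19145)/0.19145/(15/12) = -0.042361 → -4.24%.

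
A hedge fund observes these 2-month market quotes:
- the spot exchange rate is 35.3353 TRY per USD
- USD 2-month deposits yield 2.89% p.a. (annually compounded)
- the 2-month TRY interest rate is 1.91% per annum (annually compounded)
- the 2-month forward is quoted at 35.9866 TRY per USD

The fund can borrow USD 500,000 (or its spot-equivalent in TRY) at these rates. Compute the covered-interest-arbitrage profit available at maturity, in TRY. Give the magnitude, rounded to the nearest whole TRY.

T = 2/12 years.
Keep in USD, deliver into the forward: 500,000·1.0047596698·35.9866 = TRY 18,078,942.17.
Swap to TRY now, deposit: 500,000·35.3353·1.0031582911 = TRY 17,723,449.58.
The quoted forward overvalues USD, so borrow TRY, buy USD at spot, deposit the USD at 2.89%, and sell the proceeds forward at 35.9866.
Arbitrage profit = |18,078,942.17 − 17,723,449.58| = TRY 355,493.

TRY 355,493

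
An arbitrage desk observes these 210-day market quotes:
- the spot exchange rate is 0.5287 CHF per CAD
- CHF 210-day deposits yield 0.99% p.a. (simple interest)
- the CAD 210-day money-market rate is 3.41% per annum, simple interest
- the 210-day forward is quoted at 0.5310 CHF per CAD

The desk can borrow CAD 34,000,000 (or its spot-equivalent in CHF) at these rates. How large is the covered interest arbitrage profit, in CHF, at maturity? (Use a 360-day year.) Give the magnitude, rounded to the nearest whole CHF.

T = 210/360 years.
Route A — deposit CAD, sell forward: 34,000,000 × 1.0198916667 × 0.5310 = CHF 18,413,124.15.
Route B — convert at spot, deposit CHF: 34,000,000 × 0.5287 × 1.005775 = CHF 18,079,610.25.
The quoted forward overvalues CAD, so borrow CHF, buy CAD at spot, deposit the CAD at 3.41%, and sell the proceeds forward at 0.5310.
Profit = 18,413,124.15 − 18,079,610.25 = CHF 333,514.

CHF 333,514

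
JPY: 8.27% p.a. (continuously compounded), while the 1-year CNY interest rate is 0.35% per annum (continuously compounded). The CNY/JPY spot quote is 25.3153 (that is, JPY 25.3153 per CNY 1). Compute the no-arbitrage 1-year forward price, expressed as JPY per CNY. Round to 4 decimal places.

27.4018

T = 1 year.
JPY accumulates by e^(0.0827×1) = 1.08621589.
Growth of 1 CNY over T: e^(0.0035×1) = 1.00350613.
So F = 25.3153 × 1.08621589 / 1.00350613 = 27.401807 (JPY/CNY).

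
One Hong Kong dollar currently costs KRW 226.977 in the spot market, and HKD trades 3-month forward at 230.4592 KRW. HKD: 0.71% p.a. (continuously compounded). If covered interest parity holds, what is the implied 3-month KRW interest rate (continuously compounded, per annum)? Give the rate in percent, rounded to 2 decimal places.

T = 3/12 years.
F/S = 230.4592/226.977 = 1.0153416 = (growth of KRW) / (growth of HKD).
HKD growth factor: e^(0.0071×3/12) = 1.0017766.
So the KRW growth factor = 1.0171455.
Take logs: ln 1.0171455 / (3/12) = 0.068001, so 6.80%.

6.80%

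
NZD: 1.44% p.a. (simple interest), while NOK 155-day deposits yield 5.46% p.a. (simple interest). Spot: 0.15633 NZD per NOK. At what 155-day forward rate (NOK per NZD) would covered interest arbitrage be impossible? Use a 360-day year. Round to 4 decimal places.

T = 155/360 years.
Growth of 1 NZD over T: 1 + 0.0144×155/360 = 1.006200.
NOK accumulates by 1 + 0.0546×155/360 = 1.0235083.
So F = 0.15633 × 1.006200 / 1.0235083 = 0.1536863 (NZD/NOK).
Invert for NOK per NZD: 1 / 0.1536863 = 6.5068.

6.5068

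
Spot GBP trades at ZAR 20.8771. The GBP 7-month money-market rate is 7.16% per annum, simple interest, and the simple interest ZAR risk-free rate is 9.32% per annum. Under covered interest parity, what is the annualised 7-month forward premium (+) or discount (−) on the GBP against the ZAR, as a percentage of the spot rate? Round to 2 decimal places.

T = 7/12 years.
F = S · g_ZAR/g_GBP = 20.8771 × 1.0543667/1.0417667 = 21.1296052.
(F − S)/S ÷ T = (21.1296052 − 20.8771)/20.8771/(7/12) = 0.020734 → 2.07%.

+2.07%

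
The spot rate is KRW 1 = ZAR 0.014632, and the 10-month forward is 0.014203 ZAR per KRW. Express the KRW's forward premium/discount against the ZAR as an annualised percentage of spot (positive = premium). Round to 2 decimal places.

-3.52%

T = 10/12 years.
Period premium: (0.014203 − 0.014632)/0.014632 = -0.0293193.
Annualise by dividing by T: -0.0293193 / (10/12) = -0.035183 → -3.52%.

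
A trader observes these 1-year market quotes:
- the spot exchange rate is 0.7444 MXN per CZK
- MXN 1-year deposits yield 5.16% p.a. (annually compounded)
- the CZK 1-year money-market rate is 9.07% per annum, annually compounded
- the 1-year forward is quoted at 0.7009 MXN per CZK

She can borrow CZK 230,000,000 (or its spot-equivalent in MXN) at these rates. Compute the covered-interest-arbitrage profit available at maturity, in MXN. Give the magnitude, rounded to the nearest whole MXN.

T = 1 year.
Route A — deposit CZK, sell forward: 230,000,000 × 1.090700 × 0.7009 = MXN 175,828,474.90.
Route B — convert at spot, deposit MXN: 230,000,000 × 0.7444 × 1.051600 = MXN 180,046,539.20.
The quoted forward undervalues CZK, so borrow CZK, convert to MXN at spot, deposit the MXN at 5.16%, and buy CZK forward at 0.7009 to cover the loan.
The gap between the two covered legs is MXN 4,218,064.

MXN 4,218,064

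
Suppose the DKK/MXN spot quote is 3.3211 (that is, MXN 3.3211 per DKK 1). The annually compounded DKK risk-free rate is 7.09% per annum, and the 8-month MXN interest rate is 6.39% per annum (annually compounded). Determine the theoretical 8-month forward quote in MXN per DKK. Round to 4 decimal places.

3.3066

T = 8/12 years.
MXN accumulates by (1 + 0.0639)^(8/12) = 1.0421587.
DKK accumulates by (1 + 0.0709)^(8/12) = 1.046725.
CIP: F = S · (grow MXN)/(grow DKK) = 3.3211 × 1.0421587/1.046725 = 3.306612 MXN per DKK.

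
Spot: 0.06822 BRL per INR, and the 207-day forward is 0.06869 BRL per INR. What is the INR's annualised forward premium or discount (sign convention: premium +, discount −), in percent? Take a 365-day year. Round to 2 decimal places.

+1.21%

T = 207/365 years.
INR trades forward at +0.68895% vs spot over the period.
×(1/T) gives 1.21% p.a.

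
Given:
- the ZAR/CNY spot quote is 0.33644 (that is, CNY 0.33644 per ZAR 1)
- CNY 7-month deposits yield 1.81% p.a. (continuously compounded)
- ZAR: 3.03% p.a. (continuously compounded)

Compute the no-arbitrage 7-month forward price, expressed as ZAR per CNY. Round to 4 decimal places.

T = 7/12 years.
Growth of 1 CNY over T: e^(0.0181×7/12) = 1.0106143.
Growth of 1 ZAR over T: e^(0.0303×7/12) = 1.0178321.
So F = 0.33644 × 1.0106143 / 1.0178321 = 0.3340542 (CNY/ZAR).
Invert for ZAR per CNY: 1 / 0.3340542 = 2.9935.

2.9935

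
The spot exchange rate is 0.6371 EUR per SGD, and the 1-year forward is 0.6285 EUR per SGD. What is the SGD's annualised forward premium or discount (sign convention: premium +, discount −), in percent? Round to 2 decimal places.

-1.35%

T = 1 year.
Period premium: (0.6285 − 0.6371)/0.6371 = -0.0134987.
Annualise by dividing by T: -0.0134987 / 1 = -0.013499 → -1.35%.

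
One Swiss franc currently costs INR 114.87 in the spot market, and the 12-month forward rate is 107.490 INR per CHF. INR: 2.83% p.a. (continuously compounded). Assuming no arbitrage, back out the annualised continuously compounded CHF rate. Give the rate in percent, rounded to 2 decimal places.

T = 1 year.
By CIP, F/S equals the INR-to-CHF growth ratio: 107.49/114.87 = 0.9357535.
INR growth factor: e^(0.0283×1) = 1.0287042.
So the CHF growth factor = 1.0993325.
Take logs: ln 1.0993325 / 1 = 0.094703, so 9.47%.

9.47%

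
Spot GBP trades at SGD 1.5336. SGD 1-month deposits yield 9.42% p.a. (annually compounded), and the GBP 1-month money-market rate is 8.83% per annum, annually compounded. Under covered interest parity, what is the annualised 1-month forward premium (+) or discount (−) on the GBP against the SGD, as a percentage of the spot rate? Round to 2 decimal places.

+0.54%

T = 1/12 years.
No-arbitrage forward: 1.5336 × 1.0075302 / 1.0070763 = 1.5342912 SGD/GBP.
(F − S)/S ÷ T = (1.5342912 − 1.5336)/1.5336/(1/12) = 0.005408 → 0.54%.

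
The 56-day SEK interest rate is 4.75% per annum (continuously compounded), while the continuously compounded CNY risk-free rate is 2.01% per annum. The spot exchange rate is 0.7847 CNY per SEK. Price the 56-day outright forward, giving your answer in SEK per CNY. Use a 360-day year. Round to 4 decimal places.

T = 56/360 years.
CNY growth factor: e^(0.0201×56/360) = 1.0031316.
SEK growth factor: e^(0.0475×56/360) = 1.0074163.
So F = 0.7847 × 1.0031316 / 1.0074163 = 0.7813625 (CNY/SEK).
Quoted the other way: 1/0.7813625 = 1.2798 SEK per CNY.

1.2798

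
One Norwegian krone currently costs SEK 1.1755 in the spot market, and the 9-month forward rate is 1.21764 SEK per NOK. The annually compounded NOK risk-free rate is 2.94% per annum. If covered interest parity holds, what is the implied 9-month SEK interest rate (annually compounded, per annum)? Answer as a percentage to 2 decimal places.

7.89%

T = 9/12 years.
F/S = 1.21764/1.1755 = 1.0358486 = (growth of SEK) / (growth of NOK).
NOK growth factor: (1 + 0.0294)^(9/12) = 1.0219699.
That pins the SEK growth at 1.0586061.
Annualise: 1.0586061^(12/9) − 1 = 0.078895 = 7.89%.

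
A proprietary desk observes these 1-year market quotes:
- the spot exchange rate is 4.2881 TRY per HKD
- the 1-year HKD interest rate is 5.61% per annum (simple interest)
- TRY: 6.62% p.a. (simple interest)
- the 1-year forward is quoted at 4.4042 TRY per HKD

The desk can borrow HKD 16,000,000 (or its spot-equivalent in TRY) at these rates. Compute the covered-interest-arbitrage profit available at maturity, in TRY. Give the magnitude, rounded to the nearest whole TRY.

TRY 1,268,854

T = 1 year.
Route A — deposit HKD, sell forward: 16,000,000 × 1.056100 × 4.4042 = TRY 74,420,409.92.
Route B — convert at spot, deposit TRY: 16,000,000 × 4.2881 × 1.066200 = TRY 73,151,555.52.
The quoted forward overvalues HKD, so borrow TRY, buy HKD at spot, deposit the HKD at 5.61%, and sell the proceeds forward at 4.4042.
Profit = 74,420,409.92 − 73,151,555.52 = TRY 1,268,854.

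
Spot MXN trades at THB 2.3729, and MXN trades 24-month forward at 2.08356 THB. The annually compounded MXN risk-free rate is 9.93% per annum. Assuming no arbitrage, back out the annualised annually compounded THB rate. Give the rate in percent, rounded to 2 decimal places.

T = 2 years.
CIP gives F = S · g_THB/g_MXN, so g_THB/g_MXN = 2.08356/2.3729 = 0.8780648.
MXN growth factor: (1 + 0.0993)^2 = 1.2084605.
Hence g_THB = 1.0611066.
Annualise: 1.0611066^(1/2) − 1 = 0.030100 = 3.01%.

3.01%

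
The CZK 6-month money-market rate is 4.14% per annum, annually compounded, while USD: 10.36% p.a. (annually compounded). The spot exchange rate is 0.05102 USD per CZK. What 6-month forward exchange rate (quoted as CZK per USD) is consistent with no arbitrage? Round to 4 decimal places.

19.0398

T = 6/12 years.
USD growth factor: (1 + 0.1036)^(6/12) = 1.05052368.
CZK growth factor: (1 + 0.0414)^(6/12) = 1.02049008.
CIP: F = S · (grow USD)/(grow CZK) = 0.05102 × 1.05052368/1.02049008 = 0.052521547 USD per CZK.
Quoted the other way: 1/0.052521547 = 19.0398 CZK per USD.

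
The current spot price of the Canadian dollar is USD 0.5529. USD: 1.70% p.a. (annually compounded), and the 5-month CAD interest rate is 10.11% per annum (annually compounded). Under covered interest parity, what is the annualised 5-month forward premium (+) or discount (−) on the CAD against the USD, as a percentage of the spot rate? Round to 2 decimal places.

T = 5/12 years.
No-arbitrage forward: 0.5529 × 1.0070485 / 1.0409451 = 0.5348958 USD/CAD.
Annualised premium = (F − S)/S × (1/T) = (0.5348958 − 0.5529)/0.5529 ÷ (5/12) = -7.82%.

-7.82%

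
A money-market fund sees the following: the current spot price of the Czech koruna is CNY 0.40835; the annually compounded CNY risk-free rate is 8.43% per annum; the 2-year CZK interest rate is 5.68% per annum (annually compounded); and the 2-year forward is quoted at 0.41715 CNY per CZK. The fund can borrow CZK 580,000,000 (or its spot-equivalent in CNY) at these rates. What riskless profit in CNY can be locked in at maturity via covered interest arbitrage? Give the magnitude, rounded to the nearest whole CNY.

CNY 8,245,094

T = 2 years.
Route A — deposit CZK, sell forward: 580,000,000 × 1.11682624 × 0.41715 = CNY 270,212,758.29.
Route B — convert at spot, deposit CNY: 580,000,000 × 0.40835 × 1.17570649 = CNY 278,457,852.21.
The quoted forward undervalues CZK, so borrow CZK, convert to CNY at spot, deposit the CNY at 8.43%, and buy CZK forward at 0.41715 to cover the loan.
Profit = 278,457,852.21 − 270,212,758.29 = CNY 8,245,094.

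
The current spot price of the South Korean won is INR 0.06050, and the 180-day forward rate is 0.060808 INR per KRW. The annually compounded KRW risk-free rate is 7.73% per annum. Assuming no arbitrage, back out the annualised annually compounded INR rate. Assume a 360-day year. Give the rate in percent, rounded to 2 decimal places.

8.83%

T = 180/360 years.
CIP gives F = S · g_INR/g_KRW, so g_INR/g_KRW = 0.060808/0.0605 = 1.0050909.
KRW growth factor: (1 + 0.0773)^(180/360) = 1.0379306.
So the INR growth factor = 1.0432146.
Annualise: 1.0432146^(360/180) − 1 = 0.088297 = 8.83%.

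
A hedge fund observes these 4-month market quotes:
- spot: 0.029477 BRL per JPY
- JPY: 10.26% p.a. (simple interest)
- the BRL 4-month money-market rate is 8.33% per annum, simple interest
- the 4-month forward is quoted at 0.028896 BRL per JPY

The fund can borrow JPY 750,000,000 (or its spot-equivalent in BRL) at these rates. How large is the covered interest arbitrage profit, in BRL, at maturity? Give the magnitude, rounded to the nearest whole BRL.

BRL 308,426

T = 4/12 years.
Keep in JPY, deliver into the forward: 750,000,000·1.034200·0.028896 = BRL 22,413,182.40.
Swap to BRL now, deposit: 750,000,000·0.029477·1.0277666667 = BRL 22,721,608.53.
The quoted forward undervalues JPY, so borrow JPY, convert to BRL at spot, deposit the BRL at 8.33%, and buy JPY forward at 0.028896 to cover the loan.
The gap between the two covered legs is BRL 308,426.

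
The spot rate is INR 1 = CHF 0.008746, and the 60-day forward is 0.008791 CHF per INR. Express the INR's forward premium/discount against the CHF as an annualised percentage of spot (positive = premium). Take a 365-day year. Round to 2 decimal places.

T = 60/365 years.
(F − S)/S = (0.008791 − 0.008746)/0.008746 = 0.0051452.
Annualise by dividing by T: 0.0051452 / (60/365) = 0.031300 → 3.13%.

+3.13%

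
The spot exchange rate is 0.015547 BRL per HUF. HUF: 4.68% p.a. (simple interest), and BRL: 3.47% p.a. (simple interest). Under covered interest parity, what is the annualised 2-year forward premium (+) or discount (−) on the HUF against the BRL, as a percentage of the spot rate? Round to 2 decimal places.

T = 2 years.
F = S · g_BRL/g_HUF = 0.015547 × 1.069400/1.093600 = 0.015202964.
Annualised premium = (F − S)/S × (1/T) = (0.015202964 − 0.015547)/0.015547 ÷ 2 = -1.11%.

-1.11%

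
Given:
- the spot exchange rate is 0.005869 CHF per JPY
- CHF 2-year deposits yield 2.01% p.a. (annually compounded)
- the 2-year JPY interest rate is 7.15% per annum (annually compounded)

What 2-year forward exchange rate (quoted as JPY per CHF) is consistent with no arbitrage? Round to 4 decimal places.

T = 2 years.
CHF growth factor: (1 + 0.0201)^2 = 1.04060401.
Growth of 1 JPY over T: (1 + 0.0715)^2 = 1.14811225.
So F = 0.005869 × 1.04060401 / 1.14811225 = 0.00531943191 (CHF/JPY).
Invert for JPY per CHF: 1 / 0.00531943191 = 187.9900.

187.9900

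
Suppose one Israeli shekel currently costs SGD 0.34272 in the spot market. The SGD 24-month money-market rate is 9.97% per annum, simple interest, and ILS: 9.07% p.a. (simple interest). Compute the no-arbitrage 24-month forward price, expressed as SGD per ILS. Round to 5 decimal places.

T = 2 years.
SGD growth factor: 1 + 0.0997×2 = 1.199400.
Growth of 1 ILS over T: 1 + 0.0907×2 = 1.181400.
CIP: F = S · (grow SGD)/(grow ILS) = 0.34272 × 1.199400/1.181400 = 0.3479417 SGD per ILS.

0.34794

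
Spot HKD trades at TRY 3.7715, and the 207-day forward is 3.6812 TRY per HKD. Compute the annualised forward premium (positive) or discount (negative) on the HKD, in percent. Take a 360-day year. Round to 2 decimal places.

-4.16%

T = 207/360 years.
HKD trades forward at -2.39427% vs spot over the period.
Annualise by dividing by T: -0.0239427 / (207/360) = -0.041639 → -4.16%.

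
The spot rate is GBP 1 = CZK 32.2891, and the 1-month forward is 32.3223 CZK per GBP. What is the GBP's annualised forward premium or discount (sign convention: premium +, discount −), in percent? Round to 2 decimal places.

+1.23%

T = 1/12 years.
Period premium: (32.3223 − 32.2891)/32.2891 = 0.0010282.
Annualise by dividing by T: 0.0010282 / (1/12) = 0.012338 → 1.23%.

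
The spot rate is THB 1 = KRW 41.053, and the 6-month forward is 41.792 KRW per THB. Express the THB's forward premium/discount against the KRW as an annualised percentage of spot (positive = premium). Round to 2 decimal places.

+3.60%

T = 6/12 years.
(F − S)/S = (41.792 − 41.053)/41.053 = 0.0180011.
Per annum: 0.0180011 / (6/12) = 0.036002 = 3.60%.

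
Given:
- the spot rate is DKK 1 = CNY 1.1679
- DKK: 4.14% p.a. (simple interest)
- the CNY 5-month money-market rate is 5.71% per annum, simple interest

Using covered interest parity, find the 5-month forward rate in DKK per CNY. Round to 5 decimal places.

0.85077

T = 5/12 years.
CNY growth factor: 1 + 0.0571×5/12 = 1.0237917.
DKK growth factor: 1 + 0.0414×5/12 = 1.017250.
Forward (CNY per DKK) = 1.1679 × 1.0237917 / 1.017250 = 1.175410.
Invert for DKK per CNY: 1 / 1.175410 = 0.85077.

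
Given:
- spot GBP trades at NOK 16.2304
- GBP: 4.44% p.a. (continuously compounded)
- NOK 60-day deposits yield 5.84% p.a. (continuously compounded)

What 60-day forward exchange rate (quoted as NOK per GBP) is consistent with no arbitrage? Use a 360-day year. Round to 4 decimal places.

16.2683

T = 60/360 years.
Growth of 1 NOK over T: e^(0.0584×60/360) = 1.00978086.
Growth of 1 GBP over T: e^(0.0444×60/360) = 1.00742745.
CIP: F = S · (grow NOK)/(grow GBP) = 16.2304 × 1.00978086/1.00742745 = 16.268315 NOK per GBP.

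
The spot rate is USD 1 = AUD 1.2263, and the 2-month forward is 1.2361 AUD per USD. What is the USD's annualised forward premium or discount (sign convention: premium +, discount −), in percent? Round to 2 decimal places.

+4.79%

T = 2/12 years.
(F − S)/S = (1.2361 − 1.2263)/1.2263 = 0.0079915.
×(1/T) gives 4.79% p.a.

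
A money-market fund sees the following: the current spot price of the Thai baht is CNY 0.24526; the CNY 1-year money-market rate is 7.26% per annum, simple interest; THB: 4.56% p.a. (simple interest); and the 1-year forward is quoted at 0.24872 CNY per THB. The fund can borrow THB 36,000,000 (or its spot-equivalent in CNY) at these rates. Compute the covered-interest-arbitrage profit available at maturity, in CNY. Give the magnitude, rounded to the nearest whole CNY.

CNY 108,153

T = 1 year.
Invest the THB and cover forward: 36,000,000 × 1.045600 × 0.24872 = CNY 9,362,218.75.
Convert at spot and invest in CNY: 36,000,000 × 0.24526 × 1.072600 = CNY 9,470,371.54.
The quoted forward undervalues THB, so borrow THB, convert to CNY at spot, deposit the CNY at 7.26%, and buy THB forward at 0.24872 to cover the loan.
Profit = 9,470,371.54 − 9,362,218.75 = CNY 108,153.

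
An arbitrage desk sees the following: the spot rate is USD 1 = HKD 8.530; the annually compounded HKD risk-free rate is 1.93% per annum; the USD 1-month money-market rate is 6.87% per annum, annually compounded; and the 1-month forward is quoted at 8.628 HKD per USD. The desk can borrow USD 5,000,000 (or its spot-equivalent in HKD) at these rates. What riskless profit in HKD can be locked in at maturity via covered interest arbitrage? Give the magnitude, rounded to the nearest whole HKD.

T = 1/12 years.
Route A — deposit USD, sell forward: 5,000,000 × 1.0055522701 × 8.628 = HKD 43,379,524.93.
Route B — convert at spot, deposit HKD: 5,000,000 × 8.530 × 1.0015942793 = HKD 42,717,996.01.
The quoted forward overvalues USD, so borrow HKD, buy USD at spot, deposit the USD at 6.87%, and sell the proceeds forward at 8.628.
Arbitrage profit = |43,379,524.93 − 42,717,996.01| = HKD 661,529.

HKD 661,529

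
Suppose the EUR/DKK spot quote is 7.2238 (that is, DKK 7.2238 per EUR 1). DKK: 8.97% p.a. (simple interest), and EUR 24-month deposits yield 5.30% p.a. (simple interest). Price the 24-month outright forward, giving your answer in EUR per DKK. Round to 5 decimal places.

T = 2 years.
Growth of 1 DKK over T: 1 + 0.0897×2 = 1.179400.
EUR growth factor: 1 + 0.0530×2 = 1.106000.
So F = 7.2238 × 1.179400 / 1.106000 = 7.703210 (DKK/EUR).
Quoted the other way: 1/7.703210 = 0.12982 EUR per DKK.

0.12982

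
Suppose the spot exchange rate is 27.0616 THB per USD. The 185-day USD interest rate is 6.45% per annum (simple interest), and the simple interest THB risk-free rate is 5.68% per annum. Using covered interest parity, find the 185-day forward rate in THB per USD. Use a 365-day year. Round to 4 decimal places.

T = 185/365 years.
Growth of 1 THB over T: 1 + 0.0568×185/365 = 1.02878904.
USD accumulates by 1 + 0.0645×185/365 = 1.03269178.
So F = 27.0616 × 1.02878904 / 1.03269178 = 26.959329 (THB/USD).

26.9593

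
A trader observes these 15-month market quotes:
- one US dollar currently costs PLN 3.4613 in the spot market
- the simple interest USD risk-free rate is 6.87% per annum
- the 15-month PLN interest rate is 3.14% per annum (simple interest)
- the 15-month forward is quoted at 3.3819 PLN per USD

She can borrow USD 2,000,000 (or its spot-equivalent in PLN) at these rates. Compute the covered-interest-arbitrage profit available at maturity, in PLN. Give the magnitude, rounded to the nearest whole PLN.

PLN 150,329

T = 15/12 years.
Keep in USD, deliver into the forward: 2,000,000·1.085875·3.3819 = PLN 7,344,641.33.
Swap to PLN now, deposit: 2,000,000·3.4613·1.039250 = PLN 7,194,312.05.
The quoted forward overvalues USD, so borrow PLN, buy USD at spot, deposit the USD at 6.87%, and sell the proceeds forward at 3.3819.
Arbitrage profit = |7,344,641.33 − 7,194,312.05| = PLN 150,329.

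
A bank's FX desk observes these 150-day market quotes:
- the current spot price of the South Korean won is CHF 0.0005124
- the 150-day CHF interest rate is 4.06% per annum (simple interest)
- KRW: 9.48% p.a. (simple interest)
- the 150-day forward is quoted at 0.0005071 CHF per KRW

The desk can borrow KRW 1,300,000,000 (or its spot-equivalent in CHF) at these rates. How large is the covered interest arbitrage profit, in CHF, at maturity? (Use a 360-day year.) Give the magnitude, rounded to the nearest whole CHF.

CHF 7,881

T = 150/360 years.
Keep in KRW, deliver into the forward: 1,300,000,000·1.039500·0.0005071 = CHF 685,269.59.
Swap to CHF now, deposit: 1,300,000,000·0.0005124·1.01691667 = CHF 677,388.53.
The quoted forward overvalues KRW, so borrow CHF, buy KRW at spot, deposit the KRW at 9.48%, and sell the proceeds forward at 0.0005071.
The gap between the two covered legs is CHF 7,881.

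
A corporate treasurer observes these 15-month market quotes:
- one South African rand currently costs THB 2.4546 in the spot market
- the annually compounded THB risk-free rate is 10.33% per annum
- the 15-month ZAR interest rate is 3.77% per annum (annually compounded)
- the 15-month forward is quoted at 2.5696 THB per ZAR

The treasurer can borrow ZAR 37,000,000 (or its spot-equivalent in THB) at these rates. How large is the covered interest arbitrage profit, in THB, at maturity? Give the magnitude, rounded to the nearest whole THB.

T = 15/12 years.
Keep in ZAR, deliver into the forward: 37,000,000·1.0473450173·2.5696 = THB 99,576,536.99.
Swap to THB now, deposit: 37,000,000·2.4546·1.1307511099 = THB 102,695,041.95.
The quoted forward undervalues ZAR, so borrow ZAR, convert to THB at spot, deposit the THB at 10.33%, and buy ZAR forward at 2.5696 to cover the loan.
The gap between the two covered legs is THB 3,118,505.

THB 3,118,505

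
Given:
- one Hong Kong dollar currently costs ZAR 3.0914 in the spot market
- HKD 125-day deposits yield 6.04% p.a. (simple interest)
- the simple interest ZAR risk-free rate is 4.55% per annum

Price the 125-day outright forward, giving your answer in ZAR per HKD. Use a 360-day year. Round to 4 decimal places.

T = 125/360 years.
Growth of 1 ZAR over T: 1 + 0.0455×125/360 = 1.0157986.
HKD accumulates by 1 + 0.0604×125/360 = 1.0209722.
So F = 3.0914 × 1.0157986 / 1.0209722 = 3.075735 (ZAR/HKD).

3.0757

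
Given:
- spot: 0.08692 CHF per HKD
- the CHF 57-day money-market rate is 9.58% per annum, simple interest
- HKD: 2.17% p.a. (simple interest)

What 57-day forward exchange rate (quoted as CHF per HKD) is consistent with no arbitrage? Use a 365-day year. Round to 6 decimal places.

T = 57/365 years.
CHF accumulates by 1 + 0.0958×57/365 = 1.0149605.
Growth of 1 HKD over T: 1 + 0.0217×57/365 = 1.0033888.
So F = 0.08692 × 1.0149605 / 1.0033888 = 0.08792242 (CHF/HKD).

0.087922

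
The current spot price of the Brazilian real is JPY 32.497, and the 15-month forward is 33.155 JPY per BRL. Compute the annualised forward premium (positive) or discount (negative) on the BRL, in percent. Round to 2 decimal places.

+1.62%

T = 15/12 years.
BRL trades forward at +2.02480% vs spot over the period.
×(1/T) gives 1.62% p.a.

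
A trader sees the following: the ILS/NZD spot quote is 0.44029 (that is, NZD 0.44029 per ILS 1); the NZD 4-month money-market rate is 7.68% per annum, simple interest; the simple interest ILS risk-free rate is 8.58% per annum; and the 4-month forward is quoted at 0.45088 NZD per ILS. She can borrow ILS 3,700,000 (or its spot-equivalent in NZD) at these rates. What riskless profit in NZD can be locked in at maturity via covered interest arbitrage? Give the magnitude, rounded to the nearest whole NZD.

T = 4/12 years.
Keep in ILS, deliver into the forward: 3,700,000·1.028600·0.45088 = NZD 1,715,968.12.
Swap to NZD now, deposit: 3,700,000·0.44029·1.025600 = NZD 1,670,777.27.
The quoted forward overvalues ILS, so borrow NZD, buy ILS at spot, deposit the ILS at 8.58%, and sell the proceeds forward at 0.45088.
Profit = 1,715,968.12 − 1,670,777.27 = NZD 45,191.

NZD 45,191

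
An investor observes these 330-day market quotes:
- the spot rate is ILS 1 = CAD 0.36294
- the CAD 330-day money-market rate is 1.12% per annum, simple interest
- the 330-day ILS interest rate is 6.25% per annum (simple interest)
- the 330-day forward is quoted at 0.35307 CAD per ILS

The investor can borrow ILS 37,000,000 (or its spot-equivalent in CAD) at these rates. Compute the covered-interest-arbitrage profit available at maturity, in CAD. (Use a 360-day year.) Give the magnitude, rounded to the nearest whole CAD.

T = 330/360 years.
Route A — deposit ILS, sell forward: 37,000,000 × 1.0572916667 × 0.35307 = CAD 13,812,024.84.
Route B — convert at spot, deposit CAD: 37,000,000 × 0.36294 × 1.0102666667 = CAD 13,566,648.81.
The quoted forward overvalues ILS, so borrow CAD, buy ILS at spot, deposit the ILS at 6.25%, and sell the proceeds forward at 0.35307.
Profit = 13,812,024.84 − 13,566,648.81 = CAD 245,376.

CAD 245,376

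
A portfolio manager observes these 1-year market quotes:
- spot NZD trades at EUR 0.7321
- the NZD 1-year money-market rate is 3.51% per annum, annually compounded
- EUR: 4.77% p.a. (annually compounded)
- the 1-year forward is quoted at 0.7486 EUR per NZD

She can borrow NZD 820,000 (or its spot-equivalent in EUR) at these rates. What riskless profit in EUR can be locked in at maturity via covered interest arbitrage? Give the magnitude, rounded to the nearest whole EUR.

T = 1 year.
Route A — deposit NZD, sell forward: 820,000 × 1.035100 × 0.7486 = EUR 635,398.21.
Route B — convert at spot, deposit EUR: 820,000 × 0.7321 × 1.047700 = EUR 628,957.36.
The quoted forward overvalues NZD, so borrow EUR, buy NZD at spot, deposit the NZD at 3.51%, and sell the proceeds forward at 0.7486.
Arbitrage profit = |635,398.21 − 628,957.36| = EUR 6,441.

EUR 6,441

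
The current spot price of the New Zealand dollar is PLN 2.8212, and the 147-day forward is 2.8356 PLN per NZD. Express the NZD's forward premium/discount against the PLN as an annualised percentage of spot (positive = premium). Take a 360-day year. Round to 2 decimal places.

T = 147/360 years.
(F − S)/S = (2.8356 − 2.8212)/2.8212 = 0.0051042.
×(1/T) gives 1.25% p.a.

+1.25%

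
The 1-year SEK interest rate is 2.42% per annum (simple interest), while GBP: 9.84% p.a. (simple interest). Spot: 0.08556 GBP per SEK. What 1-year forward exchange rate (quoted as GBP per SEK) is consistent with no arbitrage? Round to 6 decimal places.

T = 1 year.
Growth of 1 GBP over T: 1 + 0.0984×1 = 1.098400.
Growth of 1 SEK over T: 1 + 0.0242×1 = 1.024200.
So F = 0.08556 × 1.098400 / 1.024200 = 0.09175855 (GBP/SEK).

0.091759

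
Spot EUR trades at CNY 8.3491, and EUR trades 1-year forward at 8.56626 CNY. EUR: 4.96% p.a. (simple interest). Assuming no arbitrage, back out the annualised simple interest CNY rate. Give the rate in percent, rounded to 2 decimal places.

7.69%

T = 1 year.
CIP gives F = S · g_CNY/g_EUR, so g_CNY/g_EUR = 8.56626/8.3491 = 1.0260100.
EUR growth factor: 1 + 0.0496×1 = 1.049600.
That pins the CNY growth at 1.0769001.
r = (1.0769001 − 1)/1 = 0.076900 → 7.69%.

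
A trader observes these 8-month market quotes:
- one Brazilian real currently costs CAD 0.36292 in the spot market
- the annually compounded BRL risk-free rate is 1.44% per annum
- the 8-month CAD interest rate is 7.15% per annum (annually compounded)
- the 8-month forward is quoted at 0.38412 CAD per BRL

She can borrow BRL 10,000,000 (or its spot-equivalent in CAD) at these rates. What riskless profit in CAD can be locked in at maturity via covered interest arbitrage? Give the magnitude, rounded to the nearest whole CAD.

CAD 77,794

T = 8/12 years.
Invest the BRL and cover forward: 10,000,000 × 1.009577106 × 0.38412 = CAD 3,877,987.58.
Convert at spot and invest in CAD: 10,000,000 × 0.36292 × 1.047115971 = CAD 3,800,193.28.
The quoted forward overvalues BRL, so borrow CAD, buy BRL at spot, deposit the BRL at 1.44%, and sell the proceeds forward at 0.38412.
Profit = 3,877,987.58 − 3,800,193.28 = CAD 77,794.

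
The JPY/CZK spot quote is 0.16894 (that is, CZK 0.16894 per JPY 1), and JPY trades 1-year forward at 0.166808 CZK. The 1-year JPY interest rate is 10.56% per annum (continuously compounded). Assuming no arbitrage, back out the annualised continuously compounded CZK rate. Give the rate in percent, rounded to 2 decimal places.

9.29%

T = 1 year.
F/S = 0.166808/0.16894 = 0.9873801 = (growth of CZK) / (growth of JPY).
The JPY side grows by e^(0.1056×1) = 1.1113772.
So the CZK growth factor = 1.0973517.
r = ln(1.0973517)/1 = 0.092900 → 9.29%.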